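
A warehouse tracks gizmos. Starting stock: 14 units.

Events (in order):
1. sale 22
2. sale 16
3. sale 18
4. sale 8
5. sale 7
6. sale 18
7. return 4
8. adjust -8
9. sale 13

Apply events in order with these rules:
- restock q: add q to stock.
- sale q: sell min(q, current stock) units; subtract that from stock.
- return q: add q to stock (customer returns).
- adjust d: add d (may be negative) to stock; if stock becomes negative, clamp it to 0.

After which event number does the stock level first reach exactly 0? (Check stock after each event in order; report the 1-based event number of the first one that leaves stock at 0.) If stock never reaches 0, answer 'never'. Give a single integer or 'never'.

Answer: 1

Derivation:
Processing events:
Start: stock = 14
  Event 1 (sale 22): sell min(22,14)=14. stock: 14 - 14 = 0. total_sold = 14
  Event 2 (sale 16): sell min(16,0)=0. stock: 0 - 0 = 0. total_sold = 14
  Event 3 (sale 18): sell min(18,0)=0. stock: 0 - 0 = 0. total_sold = 14
  Event 4 (sale 8): sell min(8,0)=0. stock: 0 - 0 = 0. total_sold = 14
  Event 5 (sale 7): sell min(7,0)=0. stock: 0 - 0 = 0. total_sold = 14
  Event 6 (sale 18): sell min(18,0)=0. stock: 0 - 0 = 0. total_sold = 14
  Event 7 (return 4): 0 + 4 = 4
  Event 8 (adjust -8): 4 + -8 = 0 (clamped to 0)
  Event 9 (sale 13): sell min(13,0)=0. stock: 0 - 0 = 0. total_sold = 14
Final: stock = 0, total_sold = 14

First zero at event 1.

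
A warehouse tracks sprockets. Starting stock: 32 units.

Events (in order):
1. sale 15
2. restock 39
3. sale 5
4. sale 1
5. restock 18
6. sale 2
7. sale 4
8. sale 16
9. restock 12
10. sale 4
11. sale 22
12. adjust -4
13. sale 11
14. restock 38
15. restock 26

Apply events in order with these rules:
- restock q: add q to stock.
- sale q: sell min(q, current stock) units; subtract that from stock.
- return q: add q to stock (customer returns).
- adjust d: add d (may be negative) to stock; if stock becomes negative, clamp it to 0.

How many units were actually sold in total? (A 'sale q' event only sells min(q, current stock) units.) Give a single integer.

Processing events:
Start: stock = 32
  Event 1 (sale 15): sell min(15,32)=15. stock: 32 - 15 = 17. total_sold = 15
  Event 2 (restock 39): 17 + 39 = 56
  Event 3 (sale 5): sell min(5,56)=5. stock: 56 - 5 = 51. total_sold = 20
  Event 4 (sale 1): sell min(1,51)=1. stock: 51 - 1 = 50. total_sold = 21
  Event 5 (restock 18): 50 + 18 = 68
  Event 6 (sale 2): sell min(2,68)=2. stock: 68 - 2 = 66. total_sold = 23
  Event 7 (sale 4): sell min(4,66)=4. stock: 66 - 4 = 62. total_sold = 27
  Event 8 (sale 16): sell min(16,62)=16. stock: 62 - 16 = 46. total_sold = 43
  Event 9 (restock 12): 46 + 12 = 58
  Event 10 (sale 4): sell min(4,58)=4. stock: 58 - 4 = 54. total_sold = 47
  Event 11 (sale 22): sell min(22,54)=22. stock: 54 - 22 = 32. total_sold = 69
  Event 12 (adjust -4): 32 + -4 = 28
  Event 13 (sale 11): sell min(11,28)=11. stock: 28 - 11 = 17. total_sold = 80
  Event 14 (restock 38): 17 + 38 = 55
  Event 15 (restock 26): 55 + 26 = 81
Final: stock = 81, total_sold = 80

Answer: 80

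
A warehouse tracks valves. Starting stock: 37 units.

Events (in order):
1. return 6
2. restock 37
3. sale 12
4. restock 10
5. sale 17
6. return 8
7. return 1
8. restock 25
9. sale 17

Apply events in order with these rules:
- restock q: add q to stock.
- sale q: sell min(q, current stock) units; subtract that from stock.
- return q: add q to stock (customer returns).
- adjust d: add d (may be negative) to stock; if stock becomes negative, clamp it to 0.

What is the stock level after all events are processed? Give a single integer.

Processing events:
Start: stock = 37
  Event 1 (return 6): 37 + 6 = 43
  Event 2 (restock 37): 43 + 37 = 80
  Event 3 (sale 12): sell min(12,80)=12. stock: 80 - 12 = 68. total_sold = 12
  Event 4 (restock 10): 68 + 10 = 78
  Event 5 (sale 17): sell min(17,78)=17. stock: 78 - 17 = 61. total_sold = 29
  Event 6 (return 8): 61 + 8 = 69
  Event 7 (return 1): 69 + 1 = 70
  Event 8 (restock 25): 70 + 25 = 95
  Event 9 (sale 17): sell min(17,95)=17. stock: 95 - 17 = 78. total_sold = 46
Final: stock = 78, total_sold = 46

Answer: 78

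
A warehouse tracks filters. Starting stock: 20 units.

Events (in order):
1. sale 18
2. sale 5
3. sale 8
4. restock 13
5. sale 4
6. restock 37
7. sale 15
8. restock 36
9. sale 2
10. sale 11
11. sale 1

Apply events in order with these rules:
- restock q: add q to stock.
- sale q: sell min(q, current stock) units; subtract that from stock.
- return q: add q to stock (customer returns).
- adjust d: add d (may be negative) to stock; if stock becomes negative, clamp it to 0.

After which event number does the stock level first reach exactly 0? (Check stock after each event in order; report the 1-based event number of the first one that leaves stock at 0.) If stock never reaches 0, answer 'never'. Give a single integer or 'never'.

Answer: 2

Derivation:
Processing events:
Start: stock = 20
  Event 1 (sale 18): sell min(18,20)=18. stock: 20 - 18 = 2. total_sold = 18
  Event 2 (sale 5): sell min(5,2)=2. stock: 2 - 2 = 0. total_sold = 20
  Event 3 (sale 8): sell min(8,0)=0. stock: 0 - 0 = 0. total_sold = 20
  Event 4 (restock 13): 0 + 13 = 13
  Event 5 (sale 4): sell min(4,13)=4. stock: 13 - 4 = 9. total_sold = 24
  Event 6 (restock 37): 9 + 37 = 46
  Event 7 (sale 15): sell min(15,46)=15. stock: 46 - 15 = 31. total_sold = 39
  Event 8 (restock 36): 31 + 36 = 67
  Event 9 (sale 2): sell min(2,67)=2. stock: 67 - 2 = 65. total_sold = 41
  Event 10 (sale 11): sell min(11,65)=11. stock: 65 - 11 = 54. total_sold = 52
  Event 11 (sale 1): sell min(1,54)=1. stock: 54 - 1 = 53. total_sold = 53
Final: stock = 53, total_sold = 53

First zero at event 2.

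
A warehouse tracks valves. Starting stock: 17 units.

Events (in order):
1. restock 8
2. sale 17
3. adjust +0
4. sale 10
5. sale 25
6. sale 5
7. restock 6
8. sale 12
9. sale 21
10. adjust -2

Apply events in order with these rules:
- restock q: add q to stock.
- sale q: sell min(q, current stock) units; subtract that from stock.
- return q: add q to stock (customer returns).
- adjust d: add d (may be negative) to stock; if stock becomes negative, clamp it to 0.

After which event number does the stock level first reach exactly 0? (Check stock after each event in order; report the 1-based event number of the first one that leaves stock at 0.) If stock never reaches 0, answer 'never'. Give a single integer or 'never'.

Answer: 4

Derivation:
Processing events:
Start: stock = 17
  Event 1 (restock 8): 17 + 8 = 25
  Event 2 (sale 17): sell min(17,25)=17. stock: 25 - 17 = 8. total_sold = 17
  Event 3 (adjust +0): 8 + 0 = 8
  Event 4 (sale 10): sell min(10,8)=8. stock: 8 - 8 = 0. total_sold = 25
  Event 5 (sale 25): sell min(25,0)=0. stock: 0 - 0 = 0. total_sold = 25
  Event 6 (sale 5): sell min(5,0)=0. stock: 0 - 0 = 0. total_sold = 25
  Event 7 (restock 6): 0 + 6 = 6
  Event 8 (sale 12): sell min(12,6)=6. stock: 6 - 6 = 0. total_sold = 31
  Event 9 (sale 21): sell min(21,0)=0. stock: 0 - 0 = 0. total_sold = 31
  Event 10 (adjust -2): 0 + -2 = 0 (clamped to 0)
Final: stock = 0, total_sold = 31

First zero at event 4.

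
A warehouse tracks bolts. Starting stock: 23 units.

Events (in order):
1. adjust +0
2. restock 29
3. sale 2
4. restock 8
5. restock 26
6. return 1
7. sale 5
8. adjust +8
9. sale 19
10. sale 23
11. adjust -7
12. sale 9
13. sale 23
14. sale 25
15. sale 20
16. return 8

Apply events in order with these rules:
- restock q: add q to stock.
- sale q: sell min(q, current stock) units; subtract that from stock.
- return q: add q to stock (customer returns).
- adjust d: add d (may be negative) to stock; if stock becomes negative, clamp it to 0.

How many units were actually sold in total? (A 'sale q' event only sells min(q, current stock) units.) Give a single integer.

Processing events:
Start: stock = 23
  Event 1 (adjust +0): 23 + 0 = 23
  Event 2 (restock 29): 23 + 29 = 52
  Event 3 (sale 2): sell min(2,52)=2. stock: 52 - 2 = 50. total_sold = 2
  Event 4 (restock 8): 50 + 8 = 58
  Event 5 (restock 26): 58 + 26 = 84
  Event 6 (return 1): 84 + 1 = 85
  Event 7 (sale 5): sell min(5,85)=5. stock: 85 - 5 = 80. total_sold = 7
  Event 8 (adjust +8): 80 + 8 = 88
  Event 9 (sale 19): sell min(19,88)=19. stock: 88 - 19 = 69. total_sold = 26
  Event 10 (sale 23): sell min(23,69)=23. stock: 69 - 23 = 46. total_sold = 49
  Event 11 (adjust -7): 46 + -7 = 39
  Event 12 (sale 9): sell min(9,39)=9. stock: 39 - 9 = 30. total_sold = 58
  Event 13 (sale 23): sell min(23,30)=23. stock: 30 - 23 = 7. total_sold = 81
  Event 14 (sale 25): sell min(25,7)=7. stock: 7 - 7 = 0. total_sold = 88
  Event 15 (sale 20): sell min(20,0)=0. stock: 0 - 0 = 0. total_sold = 88
  Event 16 (return 8): 0 + 8 = 8
Final: stock = 8, total_sold = 88

Answer: 88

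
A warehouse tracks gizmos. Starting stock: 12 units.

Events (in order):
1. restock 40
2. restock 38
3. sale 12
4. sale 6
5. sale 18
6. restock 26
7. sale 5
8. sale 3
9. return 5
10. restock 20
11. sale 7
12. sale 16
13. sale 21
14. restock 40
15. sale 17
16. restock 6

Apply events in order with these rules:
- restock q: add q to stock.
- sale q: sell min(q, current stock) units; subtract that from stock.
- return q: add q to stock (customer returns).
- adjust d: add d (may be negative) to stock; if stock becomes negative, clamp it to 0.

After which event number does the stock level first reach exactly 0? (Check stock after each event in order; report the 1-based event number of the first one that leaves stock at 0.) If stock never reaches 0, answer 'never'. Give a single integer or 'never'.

Processing events:
Start: stock = 12
  Event 1 (restock 40): 12 + 40 = 52
  Event 2 (restock 38): 52 + 38 = 90
  Event 3 (sale 12): sell min(12,90)=12. stock: 90 - 12 = 78. total_sold = 12
  Event 4 (sale 6): sell min(6,78)=6. stock: 78 - 6 = 72. total_sold = 18
  Event 5 (sale 18): sell min(18,72)=18. stock: 72 - 18 = 54. total_sold = 36
  Event 6 (restock 26): 54 + 26 = 80
  Event 7 (sale 5): sell min(5,80)=5. stock: 80 - 5 = 75. total_sold = 41
  Event 8 (sale 3): sell min(3,75)=3. stock: 75 - 3 = 72. total_sold = 44
  Event 9 (return 5): 72 + 5 = 77
  Event 10 (restock 20): 77 + 20 = 97
  Event 11 (sale 7): sell min(7,97)=7. stock: 97 - 7 = 90. total_sold = 51
  Event 12 (sale 16): sell min(16,90)=16. stock: 90 - 16 = 74. total_sold = 67
  Event 13 (sale 21): sell min(21,74)=21. stock: 74 - 21 = 53. total_sold = 88
  Event 14 (restock 40): 53 + 40 = 93
  Event 15 (sale 17): sell min(17,93)=17. stock: 93 - 17 = 76. total_sold = 105
  Event 16 (restock 6): 76 + 6 = 82
Final: stock = 82, total_sold = 105

Stock never reaches 0.

Answer: never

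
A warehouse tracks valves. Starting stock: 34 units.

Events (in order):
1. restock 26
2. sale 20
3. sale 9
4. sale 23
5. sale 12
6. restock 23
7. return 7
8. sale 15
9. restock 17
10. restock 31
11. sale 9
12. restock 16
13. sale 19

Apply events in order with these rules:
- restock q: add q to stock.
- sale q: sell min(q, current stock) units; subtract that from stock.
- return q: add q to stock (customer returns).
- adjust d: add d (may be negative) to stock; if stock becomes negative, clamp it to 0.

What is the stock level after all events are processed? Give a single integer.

Answer: 51

Derivation:
Processing events:
Start: stock = 34
  Event 1 (restock 26): 34 + 26 = 60
  Event 2 (sale 20): sell min(20,60)=20. stock: 60 - 20 = 40. total_sold = 20
  Event 3 (sale 9): sell min(9,40)=9. stock: 40 - 9 = 31. total_sold = 29
  Event 4 (sale 23): sell min(23,31)=23. stock: 31 - 23 = 8. total_sold = 52
  Event 5 (sale 12): sell min(12,8)=8. stock: 8 - 8 = 0. total_sold = 60
  Event 6 (restock 23): 0 + 23 = 23
  Event 7 (return 7): 23 + 7 = 30
  Event 8 (sale 15): sell min(15,30)=15. stock: 30 - 15 = 15. total_sold = 75
  Event 9 (restock 17): 15 + 17 = 32
  Event 10 (restock 31): 32 + 31 = 63
  Event 11 (sale 9): sell min(9,63)=9. stock: 63 - 9 = 54. total_sold = 84
  Event 12 (restock 16): 54 + 16 = 70
  Event 13 (sale 19): sell min(19,70)=19. stock: 70 - 19 = 51. total_sold = 103
Final: stock = 51, total_sold = 103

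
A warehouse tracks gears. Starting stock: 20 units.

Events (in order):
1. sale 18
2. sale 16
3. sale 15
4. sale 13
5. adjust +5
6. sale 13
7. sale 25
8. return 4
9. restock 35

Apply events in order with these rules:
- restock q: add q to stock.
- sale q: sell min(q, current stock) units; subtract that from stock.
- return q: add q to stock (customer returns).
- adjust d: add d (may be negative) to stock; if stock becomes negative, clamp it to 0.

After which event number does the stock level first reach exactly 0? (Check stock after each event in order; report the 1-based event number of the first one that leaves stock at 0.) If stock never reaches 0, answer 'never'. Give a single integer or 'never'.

Processing events:
Start: stock = 20
  Event 1 (sale 18): sell min(18,20)=18. stock: 20 - 18 = 2. total_sold = 18
  Event 2 (sale 16): sell min(16,2)=2. stock: 2 - 2 = 0. total_sold = 20
  Event 3 (sale 15): sell min(15,0)=0. stock: 0 - 0 = 0. total_sold = 20
  Event 4 (sale 13): sell min(13,0)=0. stock: 0 - 0 = 0. total_sold = 20
  Event 5 (adjust +5): 0 + 5 = 5
  Event 6 (sale 13): sell min(13,5)=5. stock: 5 - 5 = 0. total_sold = 25
  Event 7 (sale 25): sell min(25,0)=0. stock: 0 - 0 = 0. total_sold = 25
  Event 8 (return 4): 0 + 4 = 4
  Event 9 (restock 35): 4 + 35 = 39
Final: stock = 39, total_sold = 25

First zero at event 2.

Answer: 2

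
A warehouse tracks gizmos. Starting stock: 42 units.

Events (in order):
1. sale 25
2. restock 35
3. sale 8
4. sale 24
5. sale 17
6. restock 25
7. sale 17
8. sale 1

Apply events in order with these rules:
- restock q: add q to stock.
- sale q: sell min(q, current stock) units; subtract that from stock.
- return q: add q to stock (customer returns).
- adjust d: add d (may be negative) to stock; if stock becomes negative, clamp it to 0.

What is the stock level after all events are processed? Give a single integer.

Answer: 10

Derivation:
Processing events:
Start: stock = 42
  Event 1 (sale 25): sell min(25,42)=25. stock: 42 - 25 = 17. total_sold = 25
  Event 2 (restock 35): 17 + 35 = 52
  Event 3 (sale 8): sell min(8,52)=8. stock: 52 - 8 = 44. total_sold = 33
  Event 4 (sale 24): sell min(24,44)=24. stock: 44 - 24 = 20. total_sold = 57
  Event 5 (sale 17): sell min(17,20)=17. stock: 20 - 17 = 3. total_sold = 74
  Event 6 (restock 25): 3 + 25 = 28
  Event 7 (sale 17): sell min(17,28)=17. stock: 28 - 17 = 11. total_sold = 91
  Event 8 (sale 1): sell min(1,11)=1. stock: 11 - 1 = 10. total_sold = 92
Final: stock = 10, total_sold = 92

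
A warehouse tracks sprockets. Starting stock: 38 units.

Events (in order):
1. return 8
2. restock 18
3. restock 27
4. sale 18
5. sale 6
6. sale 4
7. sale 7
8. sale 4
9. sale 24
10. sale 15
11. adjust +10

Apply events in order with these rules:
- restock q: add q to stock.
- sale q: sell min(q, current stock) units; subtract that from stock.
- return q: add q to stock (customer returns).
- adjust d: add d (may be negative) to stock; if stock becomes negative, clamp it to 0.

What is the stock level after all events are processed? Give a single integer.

Processing events:
Start: stock = 38
  Event 1 (return 8): 38 + 8 = 46
  Event 2 (restock 18): 46 + 18 = 64
  Event 3 (restock 27): 64 + 27 = 91
  Event 4 (sale 18): sell min(18,91)=18. stock: 91 - 18 = 73. total_sold = 18
  Event 5 (sale 6): sell min(6,73)=6. stock: 73 - 6 = 67. total_sold = 24
  Event 6 (sale 4): sell min(4,67)=4. stock: 67 - 4 = 63. total_sold = 28
  Event 7 (sale 7): sell min(7,63)=7. stock: 63 - 7 = 56. total_sold = 35
  Event 8 (sale 4): sell min(4,56)=4. stock: 56 - 4 = 52. total_sold = 39
  Event 9 (sale 24): sell min(24,52)=24. stock: 52 - 24 = 28. total_sold = 63
  Event 10 (sale 15): sell min(15,28)=15. stock: 28 - 15 = 13. total_sold = 78
  Event 11 (adjust +10): 13 + 10 = 23
Final: stock = 23, total_sold = 78

Answer: 23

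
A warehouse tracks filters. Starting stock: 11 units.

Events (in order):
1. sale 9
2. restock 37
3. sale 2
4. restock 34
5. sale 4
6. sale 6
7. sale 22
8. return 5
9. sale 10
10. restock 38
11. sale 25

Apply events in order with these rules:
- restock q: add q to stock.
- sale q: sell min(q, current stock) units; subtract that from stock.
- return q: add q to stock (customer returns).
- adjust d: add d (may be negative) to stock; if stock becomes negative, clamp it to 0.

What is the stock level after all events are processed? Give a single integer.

Answer: 47

Derivation:
Processing events:
Start: stock = 11
  Event 1 (sale 9): sell min(9,11)=9. stock: 11 - 9 = 2. total_sold = 9
  Event 2 (restock 37): 2 + 37 = 39
  Event 3 (sale 2): sell min(2,39)=2. stock: 39 - 2 = 37. total_sold = 11
  Event 4 (restock 34): 37 + 34 = 71
  Event 5 (sale 4): sell min(4,71)=4. stock: 71 - 4 = 67. total_sold = 15
  Event 6 (sale 6): sell min(6,67)=6. stock: 67 - 6 = 61. total_sold = 21
  Event 7 (sale 22): sell min(22,61)=22. stock: 61 - 22 = 39. total_sold = 43
  Event 8 (return 5): 39 + 5 = 44
  Event 9 (sale 10): sell min(10,44)=10. stock: 44 - 10 = 34. total_sold = 53
  Event 10 (restock 38): 34 + 38 = 72
  Event 11 (sale 25): sell min(25,72)=25. stock: 72 - 25 = 47. total_sold = 78
Final: stock = 47, total_sold = 78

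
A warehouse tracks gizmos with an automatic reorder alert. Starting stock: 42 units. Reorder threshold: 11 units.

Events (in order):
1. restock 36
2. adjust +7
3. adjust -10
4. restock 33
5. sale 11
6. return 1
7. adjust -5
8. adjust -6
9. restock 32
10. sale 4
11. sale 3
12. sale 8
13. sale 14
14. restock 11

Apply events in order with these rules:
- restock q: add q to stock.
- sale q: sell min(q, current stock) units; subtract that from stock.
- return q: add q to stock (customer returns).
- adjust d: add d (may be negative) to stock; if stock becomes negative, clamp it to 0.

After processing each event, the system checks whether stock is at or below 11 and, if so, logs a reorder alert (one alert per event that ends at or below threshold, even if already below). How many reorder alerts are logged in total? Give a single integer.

Answer: 0

Derivation:
Processing events:
Start: stock = 42
  Event 1 (restock 36): 42 + 36 = 78
  Event 2 (adjust +7): 78 + 7 = 85
  Event 3 (adjust -10): 85 + -10 = 75
  Event 4 (restock 33): 75 + 33 = 108
  Event 5 (sale 11): sell min(11,108)=11. stock: 108 - 11 = 97. total_sold = 11
  Event 6 (return 1): 97 + 1 = 98
  Event 7 (adjust -5): 98 + -5 = 93
  Event 8 (adjust -6): 93 + -6 = 87
  Event 9 (restock 32): 87 + 32 = 119
  Event 10 (sale 4): sell min(4,119)=4. stock: 119 - 4 = 115. total_sold = 15
  Event 11 (sale 3): sell min(3,115)=3. stock: 115 - 3 = 112. total_sold = 18
  Event 12 (sale 8): sell min(8,112)=8. stock: 112 - 8 = 104. total_sold = 26
  Event 13 (sale 14): sell min(14,104)=14. stock: 104 - 14 = 90. total_sold = 40
  Event 14 (restock 11): 90 + 11 = 101
Final: stock = 101, total_sold = 40

Checking against threshold 11:
  After event 1: stock=78 > 11
  After event 2: stock=85 > 11
  After event 3: stock=75 > 11
  After event 4: stock=108 > 11
  After event 5: stock=97 > 11
  After event 6: stock=98 > 11
  After event 7: stock=93 > 11
  After event 8: stock=87 > 11
  After event 9: stock=119 > 11
  After event 10: stock=115 > 11
  After event 11: stock=112 > 11
  After event 12: stock=104 > 11
  After event 13: stock=90 > 11
  After event 14: stock=101 > 11
Alert events: []. Count = 0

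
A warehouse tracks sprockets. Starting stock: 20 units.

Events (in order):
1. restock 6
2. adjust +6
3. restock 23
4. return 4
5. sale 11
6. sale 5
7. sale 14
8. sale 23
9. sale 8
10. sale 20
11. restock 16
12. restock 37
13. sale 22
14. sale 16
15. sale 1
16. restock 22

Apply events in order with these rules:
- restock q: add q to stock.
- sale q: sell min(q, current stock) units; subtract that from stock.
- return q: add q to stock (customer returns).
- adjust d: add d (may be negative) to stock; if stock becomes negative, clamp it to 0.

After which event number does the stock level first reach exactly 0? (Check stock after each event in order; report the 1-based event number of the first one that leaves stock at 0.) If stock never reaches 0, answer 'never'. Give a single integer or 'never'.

Answer: 9

Derivation:
Processing events:
Start: stock = 20
  Event 1 (restock 6): 20 + 6 = 26
  Event 2 (adjust +6): 26 + 6 = 32
  Event 3 (restock 23): 32 + 23 = 55
  Event 4 (return 4): 55 + 4 = 59
  Event 5 (sale 11): sell min(11,59)=11. stock: 59 - 11 = 48. total_sold = 11
  Event 6 (sale 5): sell min(5,48)=5. stock: 48 - 5 = 43. total_sold = 16
  Event 7 (sale 14): sell min(14,43)=14. stock: 43 - 14 = 29. total_sold = 30
  Event 8 (sale 23): sell min(23,29)=23. stock: 29 - 23 = 6. total_sold = 53
  Event 9 (sale 8): sell min(8,6)=6. stock: 6 - 6 = 0. total_sold = 59
  Event 10 (sale 20): sell min(20,0)=0. stock: 0 - 0 = 0. total_sold = 59
  Event 11 (restock 16): 0 + 16 = 16
  Event 12 (restock 37): 16 + 37 = 53
  Event 13 (sale 22): sell min(22,53)=22. stock: 53 - 22 = 31. total_sold = 81
  Event 14 (sale 16): sell min(16,31)=16. stock: 31 - 16 = 15. total_sold = 97
  Event 15 (sale 1): sell min(1,15)=1. stock: 15 - 1 = 14. total_sold = 98
  Event 16 (restock 22): 14 + 22 = 36
Final: stock = 36, total_sold = 98

First zero at event 9.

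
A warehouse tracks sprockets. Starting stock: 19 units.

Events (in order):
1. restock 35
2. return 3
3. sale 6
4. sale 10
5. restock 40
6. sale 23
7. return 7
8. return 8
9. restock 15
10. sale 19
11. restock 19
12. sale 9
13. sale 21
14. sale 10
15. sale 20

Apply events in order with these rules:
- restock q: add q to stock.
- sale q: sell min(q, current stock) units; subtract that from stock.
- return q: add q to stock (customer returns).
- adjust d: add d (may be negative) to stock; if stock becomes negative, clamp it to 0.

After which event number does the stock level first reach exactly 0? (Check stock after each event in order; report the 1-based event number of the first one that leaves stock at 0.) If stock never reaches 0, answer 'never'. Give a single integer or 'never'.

Answer: never

Derivation:
Processing events:
Start: stock = 19
  Event 1 (restock 35): 19 + 35 = 54
  Event 2 (return 3): 54 + 3 = 57
  Event 3 (sale 6): sell min(6,57)=6. stock: 57 - 6 = 51. total_sold = 6
  Event 4 (sale 10): sell min(10,51)=10. stock: 51 - 10 = 41. total_sold = 16
  Event 5 (restock 40): 41 + 40 = 81
  Event 6 (sale 23): sell min(23,81)=23. stock: 81 - 23 = 58. total_sold = 39
  Event 7 (return 7): 58 + 7 = 65
  Event 8 (return 8): 65 + 8 = 73
  Event 9 (restock 15): 73 + 15 = 88
  Event 10 (sale 19): sell min(19,88)=19. stock: 88 - 19 = 69. total_sold = 58
  Event 11 (restock 19): 69 + 19 = 88
  Event 12 (sale 9): sell min(9,88)=9. stock: 88 - 9 = 79. total_sold = 67
  Event 13 (sale 21): sell min(21,79)=21. stock: 79 - 21 = 58. total_sold = 88
  Event 14 (sale 10): sell min(10,58)=10. stock: 58 - 10 = 48. total_sold = 98
  Event 15 (sale 20): sell min(20,48)=20. stock: 48 - 20 = 28. total_sold = 118
Final: stock = 28, total_sold = 118

Stock never reaches 0.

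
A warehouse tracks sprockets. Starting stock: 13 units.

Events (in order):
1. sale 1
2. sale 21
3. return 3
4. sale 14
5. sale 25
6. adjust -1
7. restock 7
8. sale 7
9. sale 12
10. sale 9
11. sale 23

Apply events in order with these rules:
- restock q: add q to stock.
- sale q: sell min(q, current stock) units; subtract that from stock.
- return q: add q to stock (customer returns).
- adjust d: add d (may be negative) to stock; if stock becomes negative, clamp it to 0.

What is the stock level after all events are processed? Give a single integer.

Answer: 0

Derivation:
Processing events:
Start: stock = 13
  Event 1 (sale 1): sell min(1,13)=1. stock: 13 - 1 = 12. total_sold = 1
  Event 2 (sale 21): sell min(21,12)=12. stock: 12 - 12 = 0. total_sold = 13
  Event 3 (return 3): 0 + 3 = 3
  Event 4 (sale 14): sell min(14,3)=3. stock: 3 - 3 = 0. total_sold = 16
  Event 5 (sale 25): sell min(25,0)=0. stock: 0 - 0 = 0. total_sold = 16
  Event 6 (adjust -1): 0 + -1 = 0 (clamped to 0)
  Event 7 (restock 7): 0 + 7 = 7
  Event 8 (sale 7): sell min(7,7)=7. stock: 7 - 7 = 0. total_sold = 23
  Event 9 (sale 12): sell min(12,0)=0. stock: 0 - 0 = 0. total_sold = 23
  Event 10 (sale 9): sell min(9,0)=0. stock: 0 - 0 = 0. total_sold = 23
  Event 11 (sale 23): sell min(23,0)=0. stock: 0 - 0 = 0. total_sold = 23
Final: stock = 0, total_sold = 23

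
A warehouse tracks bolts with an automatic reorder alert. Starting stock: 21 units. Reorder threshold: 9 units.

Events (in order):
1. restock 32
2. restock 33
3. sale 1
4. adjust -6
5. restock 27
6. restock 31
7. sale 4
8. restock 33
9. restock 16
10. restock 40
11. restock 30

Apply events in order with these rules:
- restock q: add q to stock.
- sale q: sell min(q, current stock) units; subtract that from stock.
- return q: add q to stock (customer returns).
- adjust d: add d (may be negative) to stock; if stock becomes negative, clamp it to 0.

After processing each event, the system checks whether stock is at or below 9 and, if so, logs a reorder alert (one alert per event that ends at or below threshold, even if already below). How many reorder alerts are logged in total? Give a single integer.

Answer: 0

Derivation:
Processing events:
Start: stock = 21
  Event 1 (restock 32): 21 + 32 = 53
  Event 2 (restock 33): 53 + 33 = 86
  Event 3 (sale 1): sell min(1,86)=1. stock: 86 - 1 = 85. total_sold = 1
  Event 4 (adjust -6): 85 + -6 = 79
  Event 5 (restock 27): 79 + 27 = 106
  Event 6 (restock 31): 106 + 31 = 137
  Event 7 (sale 4): sell min(4,137)=4. stock: 137 - 4 = 133. total_sold = 5
  Event 8 (restock 33): 133 + 33 = 166
  Event 9 (restock 16): 166 + 16 = 182
  Event 10 (restock 40): 182 + 40 = 222
  Event 11 (restock 30): 222 + 30 = 252
Final: stock = 252, total_sold = 5

Checking against threshold 9:
  After event 1: stock=53 > 9
  After event 2: stock=86 > 9
  After event 3: stock=85 > 9
  After event 4: stock=79 > 9
  After event 5: stock=106 > 9
  After event 6: stock=137 > 9
  After event 7: stock=133 > 9
  After event 8: stock=166 > 9
  After event 9: stock=182 > 9
  After event 10: stock=222 > 9
  After event 11: stock=252 > 9
Alert events: []. Count = 0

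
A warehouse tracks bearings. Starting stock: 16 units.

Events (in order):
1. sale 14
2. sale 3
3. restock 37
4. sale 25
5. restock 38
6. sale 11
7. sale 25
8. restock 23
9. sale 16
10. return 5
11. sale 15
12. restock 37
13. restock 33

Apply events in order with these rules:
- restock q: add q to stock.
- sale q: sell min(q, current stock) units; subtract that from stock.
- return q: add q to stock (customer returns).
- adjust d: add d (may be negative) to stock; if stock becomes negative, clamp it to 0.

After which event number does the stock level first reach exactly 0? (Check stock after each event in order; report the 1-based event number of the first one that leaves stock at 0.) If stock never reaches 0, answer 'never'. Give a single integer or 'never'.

Processing events:
Start: stock = 16
  Event 1 (sale 14): sell min(14,16)=14. stock: 16 - 14 = 2. total_sold = 14
  Event 2 (sale 3): sell min(3,2)=2. stock: 2 - 2 = 0. total_sold = 16
  Event 3 (restock 37): 0 + 37 = 37
  Event 4 (sale 25): sell min(25,37)=25. stock: 37 - 25 = 12. total_sold = 41
  Event 5 (restock 38): 12 + 38 = 50
  Event 6 (sale 11): sell min(11,50)=11. stock: 50 - 11 = 39. total_sold = 52
  Event 7 (sale 25): sell min(25,39)=25. stock: 39 - 25 = 14. total_sold = 77
  Event 8 (restock 23): 14 + 23 = 37
  Event 9 (sale 16): sell min(16,37)=16. stock: 37 - 16 = 21. total_sold = 93
  Event 10 (return 5): 21 + 5 = 26
  Event 11 (sale 15): sell min(15,26)=15. stock: 26 - 15 = 11. total_sold = 108
  Event 12 (restock 37): 11 + 37 = 48
  Event 13 (restock 33): 48 + 33 = 81
Final: stock = 81, total_sold = 108

First zero at event 2.

Answer: 2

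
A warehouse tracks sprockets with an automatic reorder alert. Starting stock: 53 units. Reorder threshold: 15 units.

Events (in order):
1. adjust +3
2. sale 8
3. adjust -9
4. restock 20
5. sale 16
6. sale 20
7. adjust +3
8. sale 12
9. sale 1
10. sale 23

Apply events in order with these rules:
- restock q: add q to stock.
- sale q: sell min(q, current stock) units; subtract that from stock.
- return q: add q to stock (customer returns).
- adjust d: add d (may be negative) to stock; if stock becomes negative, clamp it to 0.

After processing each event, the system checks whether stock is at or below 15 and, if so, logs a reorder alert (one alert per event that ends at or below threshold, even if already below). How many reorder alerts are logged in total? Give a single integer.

Processing events:
Start: stock = 53
  Event 1 (adjust +3): 53 + 3 = 56
  Event 2 (sale 8): sell min(8,56)=8. stock: 56 - 8 = 48. total_sold = 8
  Event 3 (adjust -9): 48 + -9 = 39
  Event 4 (restock 20): 39 + 20 = 59
  Event 5 (sale 16): sell min(16,59)=16. stock: 59 - 16 = 43. total_sold = 24
  Event 6 (sale 20): sell min(20,43)=20. stock: 43 - 20 = 23. total_sold = 44
  Event 7 (adjust +3): 23 + 3 = 26
  Event 8 (sale 12): sell min(12,26)=12. stock: 26 - 12 = 14. total_sold = 56
  Event 9 (sale 1): sell min(1,14)=1. stock: 14 - 1 = 13. total_sold = 57
  Event 10 (sale 23): sell min(23,13)=13. stock: 13 - 13 = 0. total_sold = 70
Final: stock = 0, total_sold = 70

Checking against threshold 15:
  After event 1: stock=56 > 15
  After event 2: stock=48 > 15
  After event 3: stock=39 > 15
  After event 4: stock=59 > 15
  After event 5: stock=43 > 15
  After event 6: stock=23 > 15
  After event 7: stock=26 > 15
  After event 8: stock=14 <= 15 -> ALERT
  After event 9: stock=13 <= 15 -> ALERT
  After event 10: stock=0 <= 15 -> ALERT
Alert events: [8, 9, 10]. Count = 3

Answer: 3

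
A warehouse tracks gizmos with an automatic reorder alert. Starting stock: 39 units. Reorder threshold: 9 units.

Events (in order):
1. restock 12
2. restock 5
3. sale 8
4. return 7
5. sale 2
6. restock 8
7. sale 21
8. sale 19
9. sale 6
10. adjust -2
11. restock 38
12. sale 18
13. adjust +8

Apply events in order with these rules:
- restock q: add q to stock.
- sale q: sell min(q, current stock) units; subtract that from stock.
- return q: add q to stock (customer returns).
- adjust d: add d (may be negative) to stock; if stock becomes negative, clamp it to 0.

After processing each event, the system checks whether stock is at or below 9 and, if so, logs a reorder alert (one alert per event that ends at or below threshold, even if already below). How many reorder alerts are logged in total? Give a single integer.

Answer: 0

Derivation:
Processing events:
Start: stock = 39
  Event 1 (restock 12): 39 + 12 = 51
  Event 2 (restock 5): 51 + 5 = 56
  Event 3 (sale 8): sell min(8,56)=8. stock: 56 - 8 = 48. total_sold = 8
  Event 4 (return 7): 48 + 7 = 55
  Event 5 (sale 2): sell min(2,55)=2. stock: 55 - 2 = 53. total_sold = 10
  Event 6 (restock 8): 53 + 8 = 61
  Event 7 (sale 21): sell min(21,61)=21. stock: 61 - 21 = 40. total_sold = 31
  Event 8 (sale 19): sell min(19,40)=19. stock: 40 - 19 = 21. total_sold = 50
  Event 9 (sale 6): sell min(6,21)=6. stock: 21 - 6 = 15. total_sold = 56
  Event 10 (adjust -2): 15 + -2 = 13
  Event 11 (restock 38): 13 + 38 = 51
  Event 12 (sale 18): sell min(18,51)=18. stock: 51 - 18 = 33. total_sold = 74
  Event 13 (adjust +8): 33 + 8 = 41
Final: stock = 41, total_sold = 74

Checking against threshold 9:
  After event 1: stock=51 > 9
  After event 2: stock=56 > 9
  After event 3: stock=48 > 9
  After event 4: stock=55 > 9
  After event 5: stock=53 > 9
  After event 6: stock=61 > 9
  After event 7: stock=40 > 9
  After event 8: stock=21 > 9
  After event 9: stock=15 > 9
  After event 10: stock=13 > 9
  After event 11: stock=51 > 9
  After event 12: stock=33 > 9
  After event 13: stock=41 > 9
Alert events: []. Count = 0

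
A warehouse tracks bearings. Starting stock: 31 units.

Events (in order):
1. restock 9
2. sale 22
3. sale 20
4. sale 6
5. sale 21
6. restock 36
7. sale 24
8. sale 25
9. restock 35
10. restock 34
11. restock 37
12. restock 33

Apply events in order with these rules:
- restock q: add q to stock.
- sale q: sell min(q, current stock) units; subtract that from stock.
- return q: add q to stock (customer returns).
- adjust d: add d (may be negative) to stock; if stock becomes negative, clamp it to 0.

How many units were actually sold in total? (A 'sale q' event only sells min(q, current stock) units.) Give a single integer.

Answer: 76

Derivation:
Processing events:
Start: stock = 31
  Event 1 (restock 9): 31 + 9 = 40
  Event 2 (sale 22): sell min(22,40)=22. stock: 40 - 22 = 18. total_sold = 22
  Event 3 (sale 20): sell min(20,18)=18. stock: 18 - 18 = 0. total_sold = 40
  Event 4 (sale 6): sell min(6,0)=0. stock: 0 - 0 = 0. total_sold = 40
  Event 5 (sale 21): sell min(21,0)=0. stock: 0 - 0 = 0. total_sold = 40
  Event 6 (restock 36): 0 + 36 = 36
  Event 7 (sale 24): sell min(24,36)=24. stock: 36 - 24 = 12. total_sold = 64
  Event 8 (sale 25): sell min(25,12)=12. stock: 12 - 12 = 0. total_sold = 76
  Event 9 (restock 35): 0 + 35 = 35
  Event 10 (restock 34): 35 + 34 = 69
  Event 11 (restock 37): 69 + 37 = 106
  Event 12 (restock 33): 106 + 33 = 139
Final: stock = 139, total_sold = 76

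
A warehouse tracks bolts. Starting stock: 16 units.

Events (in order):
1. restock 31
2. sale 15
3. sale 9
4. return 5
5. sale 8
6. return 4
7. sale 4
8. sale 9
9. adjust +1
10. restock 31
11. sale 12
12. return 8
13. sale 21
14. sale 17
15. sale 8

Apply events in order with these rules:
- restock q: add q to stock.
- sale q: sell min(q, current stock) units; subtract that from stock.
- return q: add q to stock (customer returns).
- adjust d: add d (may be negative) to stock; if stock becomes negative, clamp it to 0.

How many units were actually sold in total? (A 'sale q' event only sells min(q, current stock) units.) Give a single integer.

Answer: 96

Derivation:
Processing events:
Start: stock = 16
  Event 1 (restock 31): 16 + 31 = 47
  Event 2 (sale 15): sell min(15,47)=15. stock: 47 - 15 = 32. total_sold = 15
  Event 3 (sale 9): sell min(9,32)=9. stock: 32 - 9 = 23. total_sold = 24
  Event 4 (return 5): 23 + 5 = 28
  Event 5 (sale 8): sell min(8,28)=8. stock: 28 - 8 = 20. total_sold = 32
  Event 6 (return 4): 20 + 4 = 24
  Event 7 (sale 4): sell min(4,24)=4. stock: 24 - 4 = 20. total_sold = 36
  Event 8 (sale 9): sell min(9,20)=9. stock: 20 - 9 = 11. total_sold = 45
  Event 9 (adjust +1): 11 + 1 = 12
  Event 10 (restock 31): 12 + 31 = 43
  Event 11 (sale 12): sell min(12,43)=12. stock: 43 - 12 = 31. total_sold = 57
  Event 12 (return 8): 31 + 8 = 39
  Event 13 (sale 21): sell min(21,39)=21. stock: 39 - 21 = 18. total_sold = 78
  Event 14 (sale 17): sell min(17,18)=17. stock: 18 - 17 = 1. total_sold = 95
  Event 15 (sale 8): sell min(8,1)=1. stock: 1 - 1 = 0. total_sold = 96
Final: stock = 0, total_sold = 96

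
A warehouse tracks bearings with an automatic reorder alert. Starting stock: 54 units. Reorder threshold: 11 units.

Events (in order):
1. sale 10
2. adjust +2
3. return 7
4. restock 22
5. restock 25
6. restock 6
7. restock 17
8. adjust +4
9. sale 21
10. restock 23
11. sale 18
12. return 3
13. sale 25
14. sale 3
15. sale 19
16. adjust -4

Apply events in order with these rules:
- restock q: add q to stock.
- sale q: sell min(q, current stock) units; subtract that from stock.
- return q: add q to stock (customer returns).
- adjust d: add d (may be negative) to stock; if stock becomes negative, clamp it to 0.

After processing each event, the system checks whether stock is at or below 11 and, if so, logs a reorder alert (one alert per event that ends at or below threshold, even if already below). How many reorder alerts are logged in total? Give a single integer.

Answer: 0

Derivation:
Processing events:
Start: stock = 54
  Event 1 (sale 10): sell min(10,54)=10. stock: 54 - 10 = 44. total_sold = 10
  Event 2 (adjust +2): 44 + 2 = 46
  Event 3 (return 7): 46 + 7 = 53
  Event 4 (restock 22): 53 + 22 = 75
  Event 5 (restock 25): 75 + 25 = 100
  Event 6 (restock 6): 100 + 6 = 106
  Event 7 (restock 17): 106 + 17 = 123
  Event 8 (adjust +4): 123 + 4 = 127
  Event 9 (sale 21): sell min(21,127)=21. stock: 127 - 21 = 106. total_sold = 31
  Event 10 (restock 23): 106 + 23 = 129
  Event 11 (sale 18): sell min(18,129)=18. stock: 129 - 18 = 111. total_sold = 49
  Event 12 (return 3): 111 + 3 = 114
  Event 13 (sale 25): sell min(25,114)=25. stock: 114 - 25 = 89. total_sold = 74
  Event 14 (sale 3): sell min(3,89)=3. stock: 89 - 3 = 86. total_sold = 77
  Event 15 (sale 19): sell min(19,86)=19. stock: 86 - 19 = 67. total_sold = 96
  Event 16 (adjust -4): 67 + -4 = 63
Final: stock = 63, total_sold = 96

Checking against threshold 11:
  After event 1: stock=44 > 11
  After event 2: stock=46 > 11
  After event 3: stock=53 > 11
  After event 4: stock=75 > 11
  After event 5: stock=100 > 11
  After event 6: stock=106 > 11
  After event 7: stock=123 > 11
  After event 8: stock=127 > 11
  After event 9: stock=106 > 11
  After event 10: stock=129 > 11
  After event 11: stock=111 > 11
  After event 12: stock=114 > 11
  After event 13: stock=89 > 11
  After event 14: stock=86 > 11
  After event 15: stock=67 > 11
  After event 16: stock=63 > 11
Alert events: []. Count = 0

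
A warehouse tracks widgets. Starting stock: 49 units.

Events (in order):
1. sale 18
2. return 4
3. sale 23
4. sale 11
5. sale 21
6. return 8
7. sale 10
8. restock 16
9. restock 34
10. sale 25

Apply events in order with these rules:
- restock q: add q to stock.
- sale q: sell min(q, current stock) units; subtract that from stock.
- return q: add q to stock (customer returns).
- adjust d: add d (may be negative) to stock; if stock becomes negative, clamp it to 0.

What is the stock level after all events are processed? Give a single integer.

Answer: 25

Derivation:
Processing events:
Start: stock = 49
  Event 1 (sale 18): sell min(18,49)=18. stock: 49 - 18 = 31. total_sold = 18
  Event 2 (return 4): 31 + 4 = 35
  Event 3 (sale 23): sell min(23,35)=23. stock: 35 - 23 = 12. total_sold = 41
  Event 4 (sale 11): sell min(11,12)=11. stock: 12 - 11 = 1. total_sold = 52
  Event 5 (sale 21): sell min(21,1)=1. stock: 1 - 1 = 0. total_sold = 53
  Event 6 (return 8): 0 + 8 = 8
  Event 7 (sale 10): sell min(10,8)=8. stock: 8 - 8 = 0. total_sold = 61
  Event 8 (restock 16): 0 + 16 = 16
  Event 9 (restock 34): 16 + 34 = 50
  Event 10 (sale 25): sell min(25,50)=25. stock: 50 - 25 = 25. total_sold = 86
Final: stock = 25, total_sold = 86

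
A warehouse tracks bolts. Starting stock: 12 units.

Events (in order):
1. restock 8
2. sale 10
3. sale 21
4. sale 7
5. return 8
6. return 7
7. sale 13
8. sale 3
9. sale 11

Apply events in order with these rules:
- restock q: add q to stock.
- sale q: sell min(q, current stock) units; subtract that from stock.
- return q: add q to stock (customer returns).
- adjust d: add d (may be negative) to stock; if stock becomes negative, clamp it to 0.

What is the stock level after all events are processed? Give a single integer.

Answer: 0

Derivation:
Processing events:
Start: stock = 12
  Event 1 (restock 8): 12 + 8 = 20
  Event 2 (sale 10): sell min(10,20)=10. stock: 20 - 10 = 10. total_sold = 10
  Event 3 (sale 21): sell min(21,10)=10. stock: 10 - 10 = 0. total_sold = 20
  Event 4 (sale 7): sell min(7,0)=0. stock: 0 - 0 = 0. total_sold = 20
  Event 5 (return 8): 0 + 8 = 8
  Event 6 (return 7): 8 + 7 = 15
  Event 7 (sale 13): sell min(13,15)=13. stock: 15 - 13 = 2. total_sold = 33
  Event 8 (sale 3): sell min(3,2)=2. stock: 2 - 2 = 0. total_sold = 35
  Event 9 (sale 11): sell min(11,0)=0. stock: 0 - 0 = 0. total_sold = 35
Final: stock = 0, total_sold = 35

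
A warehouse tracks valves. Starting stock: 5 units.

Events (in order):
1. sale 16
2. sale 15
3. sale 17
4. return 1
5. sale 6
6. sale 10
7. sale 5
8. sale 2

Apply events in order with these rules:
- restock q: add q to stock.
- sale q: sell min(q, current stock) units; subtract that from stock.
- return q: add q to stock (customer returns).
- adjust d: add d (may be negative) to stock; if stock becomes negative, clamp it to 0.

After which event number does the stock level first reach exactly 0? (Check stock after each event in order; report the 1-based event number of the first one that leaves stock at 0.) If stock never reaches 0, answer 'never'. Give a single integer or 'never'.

Processing events:
Start: stock = 5
  Event 1 (sale 16): sell min(16,5)=5. stock: 5 - 5 = 0. total_sold = 5
  Event 2 (sale 15): sell min(15,0)=0. stock: 0 - 0 = 0. total_sold = 5
  Event 3 (sale 17): sell min(17,0)=0. stock: 0 - 0 = 0. total_sold = 5
  Event 4 (return 1): 0 + 1 = 1
  Event 5 (sale 6): sell min(6,1)=1. stock: 1 - 1 = 0. total_sold = 6
  Event 6 (sale 10): sell min(10,0)=0. stock: 0 - 0 = 0. total_sold = 6
  Event 7 (sale 5): sell min(5,0)=0. stock: 0 - 0 = 0. total_sold = 6
  Event 8 (sale 2): sell min(2,0)=0. stock: 0 - 0 = 0. total_sold = 6
Final: stock = 0, total_sold = 6

First zero at event 1.

Answer: 1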